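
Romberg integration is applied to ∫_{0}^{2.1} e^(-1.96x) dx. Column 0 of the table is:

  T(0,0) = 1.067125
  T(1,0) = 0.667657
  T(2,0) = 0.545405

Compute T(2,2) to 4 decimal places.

0.5027

T(1,1) = (4·0.667657 − 1.067125) / 3 = 0.534501
T(2,1) = (4·0.545405 − 0.667657) / 3 = 0.504654
T(2,2) = 0.504654 + (0.504654 − 0.534501)/15 = 0.502664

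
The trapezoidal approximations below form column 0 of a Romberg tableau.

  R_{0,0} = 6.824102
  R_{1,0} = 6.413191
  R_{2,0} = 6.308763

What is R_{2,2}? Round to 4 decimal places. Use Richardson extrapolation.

6.2738

R_{1,1} = (4·6.413191 − 6.824102) / 3 = 6.276221
R_{2,1} = 6.308763 + (6.308763 − 6.413191)/3 = 6.273954
R_{2,2} = 6.273954 + (6.273954 − 6.276221)/15 = 6.273803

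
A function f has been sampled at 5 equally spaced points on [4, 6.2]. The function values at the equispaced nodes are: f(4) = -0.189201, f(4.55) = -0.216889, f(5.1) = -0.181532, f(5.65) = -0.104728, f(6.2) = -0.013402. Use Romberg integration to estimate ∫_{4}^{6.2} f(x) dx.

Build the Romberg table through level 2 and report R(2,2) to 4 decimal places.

-0.3395

R(0,0) (trapezoid, 1 panel, h=2.2000): -0.222863
R(1,0) (trapezoid, 2 panels, h=1.1000): -0.311117
R(2,0) (trapezoid, 4 panels, h=0.5500): -0.332448
R(1,1) = -0.311117 + (-0.311117 − (-0.222863))/3 = -0.340535
R(2,1) = -0.332448 + (-0.332448 − (-0.311117))/3 = -0.339558
R(2,2) = -0.339558 + (-0.339558 − (-0.340535))/15 = -0.339493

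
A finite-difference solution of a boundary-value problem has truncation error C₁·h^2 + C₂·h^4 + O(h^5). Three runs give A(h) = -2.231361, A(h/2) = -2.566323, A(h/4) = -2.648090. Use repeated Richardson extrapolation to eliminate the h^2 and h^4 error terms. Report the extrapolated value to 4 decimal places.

-2.6752

First eliminate the h^2 term (factor 2^2 = 4):
  B₁ = (4·(-2.566323) − (-2.231361))/3 = -2.677977
  B₂ = (4·(-2.648090) − (-2.566323))/3 = -2.675346
Then eliminate the h^4 term (factor 2^4 = 16):
  (16·(-2.675346) − (-2.677977))/15 = -2.675171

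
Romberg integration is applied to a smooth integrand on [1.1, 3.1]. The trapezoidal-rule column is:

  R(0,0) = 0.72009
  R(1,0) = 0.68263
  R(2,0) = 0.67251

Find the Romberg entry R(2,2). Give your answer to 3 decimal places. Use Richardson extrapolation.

0.669

Richardson extrapolation on the trapezoidal column (denominator 4−1=3):
R(1,1) = (4·0.68263 − 0.72009) / 3 = 0.67014
R(2,1) = 0.67251 + (0.67251 − 0.68263)/3 = 0.66914
R(2,2) = 0.66914 + (0.66914 − 0.67014)/15 = 0.66907
(Column j=1 coincides with Simpson's rule on the same nodes.)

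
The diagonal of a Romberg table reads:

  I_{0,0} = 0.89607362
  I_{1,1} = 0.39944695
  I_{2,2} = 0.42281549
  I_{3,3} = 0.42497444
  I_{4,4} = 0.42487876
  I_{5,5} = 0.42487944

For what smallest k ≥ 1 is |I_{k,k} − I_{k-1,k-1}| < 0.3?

k = 2

|I_{1,1} − I_{0,0}| = 0.49662667 ≥ 0.3
|I_{2,2} − I_{1,1}| = 0.02336854 < 0.3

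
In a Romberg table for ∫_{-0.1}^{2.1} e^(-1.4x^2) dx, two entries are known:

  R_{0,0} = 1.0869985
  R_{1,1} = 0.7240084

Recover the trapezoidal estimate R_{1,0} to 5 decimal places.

0.81476

From R_{1,1} = (4·R_{1,0} − R_{0,0})/3, solve for R_{1,0}:
4·R_{1,0} = 3·0.7240084 + 1.0869985 = 3.2590237
R_{1,0} = 0.8147559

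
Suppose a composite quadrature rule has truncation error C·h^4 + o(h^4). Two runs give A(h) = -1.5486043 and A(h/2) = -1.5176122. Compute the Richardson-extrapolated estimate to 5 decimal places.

-1.51555

The leading error scales as h^4; refining by a factor of 2 reduces it by 2^4 = 16.
Extrapolated value = (16·A(h/2) − A(h)) / (16 − 1)
= (16·(-1.5176122) − (-1.5486043)) / 15
= -22.7331909 / 15 = -1.5155461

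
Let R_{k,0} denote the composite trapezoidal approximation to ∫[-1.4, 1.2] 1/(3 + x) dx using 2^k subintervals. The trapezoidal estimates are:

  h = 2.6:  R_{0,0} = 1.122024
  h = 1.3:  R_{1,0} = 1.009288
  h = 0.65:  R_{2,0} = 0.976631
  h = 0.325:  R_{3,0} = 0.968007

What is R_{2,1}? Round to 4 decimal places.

R_{2,1} = 0.976631 + (0.976631 − 1.009288)/3 = 0.965745

0.9657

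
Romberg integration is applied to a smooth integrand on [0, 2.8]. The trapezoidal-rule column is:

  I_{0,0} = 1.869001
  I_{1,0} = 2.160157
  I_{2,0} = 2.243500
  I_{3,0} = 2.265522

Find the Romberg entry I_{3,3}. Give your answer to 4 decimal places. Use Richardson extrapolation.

I_{1,1} = (4·2.160157 − 1.869001) / 3 = 2.257209
I_{2,1} = (4·2.243500 − 2.160157) / 3 = 2.271281
I_{3,1} = 2.265522 + (2.265522 − 2.243500)/3 = 2.272863
I_{2,2} = (16·2.271281 − 2.257209) / 15 = 2.272219
I_{3,2} = (16·2.272863 − 2.271281) / 15 = 2.272968
I_{3,3} = (64·2.272968 − 2.272219) / 63 = 2.272980
(Column j=1 coincides with Simpson's rule on the same nodes.)

2.2730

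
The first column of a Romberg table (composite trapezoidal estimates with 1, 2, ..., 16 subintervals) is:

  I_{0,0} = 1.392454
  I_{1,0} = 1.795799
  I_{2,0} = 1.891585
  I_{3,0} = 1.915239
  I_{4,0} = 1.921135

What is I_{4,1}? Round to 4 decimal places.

1.9231

Richardson extrapolation on the trapezoidal column (denominator 4−1=3):
I_{4,1} = 1.921135 + (1.921135 − 1.915239)/3 = 1.923100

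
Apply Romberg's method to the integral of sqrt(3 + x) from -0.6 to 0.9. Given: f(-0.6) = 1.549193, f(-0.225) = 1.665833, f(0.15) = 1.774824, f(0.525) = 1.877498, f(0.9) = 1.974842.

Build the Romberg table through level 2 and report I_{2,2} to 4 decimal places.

I_{0,0} (trapezoid, 1 panel, h=1.5000): 2.643026
I_{1,0} (trapezoid, 2 panels, h=0.7500): 2.652631
I_{2,0} (trapezoid, 4 panels, h=0.3750): 2.655065
I_{1,1} = 2.652631 + (2.652631 − 2.643026)/3 = 2.655833
I_{2,1} = 2.655065 + (2.655065 − 2.652631)/3 = 2.655876
I_{2,2} = 2.655876 + (2.655876 − 2.655833)/15 = 2.655879

2.6559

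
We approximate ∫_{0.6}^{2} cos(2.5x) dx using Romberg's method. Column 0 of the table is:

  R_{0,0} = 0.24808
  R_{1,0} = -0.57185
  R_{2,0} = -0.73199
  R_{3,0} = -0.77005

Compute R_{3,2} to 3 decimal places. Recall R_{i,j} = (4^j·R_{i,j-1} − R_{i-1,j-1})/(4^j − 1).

-0.783

R_{2,1} = -0.73199 + (-0.73199 − (-0.57185))/3 = -0.78537
R_{3,1} = -0.77005 + (-0.77005 − (-0.73199))/3 = -0.78274
R_{3,2} = -0.78274 + (-0.78274 − (-0.78537))/15 = -0.78256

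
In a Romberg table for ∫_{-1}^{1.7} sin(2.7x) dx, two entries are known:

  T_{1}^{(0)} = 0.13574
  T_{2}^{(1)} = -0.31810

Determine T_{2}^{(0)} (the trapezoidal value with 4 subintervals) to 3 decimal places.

-0.205

From T_{2}^{(1)} = (4·T_{2}^{(0)} − T_{1}^{(0)})/3, solve for T_{2}^{(0)}:
4·T_{2}^{(0)} = 3·(-0.31810) + 0.13574 = -0.81856
T_{2}^{(0)} = -0.20464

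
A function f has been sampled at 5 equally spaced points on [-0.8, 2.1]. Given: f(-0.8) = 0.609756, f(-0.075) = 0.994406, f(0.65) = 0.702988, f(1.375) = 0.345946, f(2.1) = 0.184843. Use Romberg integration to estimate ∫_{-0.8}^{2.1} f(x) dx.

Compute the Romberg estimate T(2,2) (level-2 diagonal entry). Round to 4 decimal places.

T(0,0) (trapezoid, 1 panel, h=2.9000): 1.152169
T(1,0) (trapezoid, 2 panels, h=1.4500): 1.595417
T(2,0) (trapezoid, 4 panels, h=0.7250): 1.769464
T(1,1) = 1.595417 + (1.595417 − 1.152169)/3 = 1.743166
T(2,1) = 1.769464 + (1.769464 − 1.595417)/3 = 1.827480
T(2,2) = 1.827480 + (1.827480 − 1.743166)/15 = 1.833101

1.8331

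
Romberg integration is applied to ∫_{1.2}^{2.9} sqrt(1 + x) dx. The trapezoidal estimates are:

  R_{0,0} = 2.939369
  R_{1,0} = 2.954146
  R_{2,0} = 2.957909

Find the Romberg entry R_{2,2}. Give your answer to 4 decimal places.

R_{1,1} = (4·2.954146 − 2.939369) / 3 = 2.959072
R_{2,1} = 2.957909 + (2.957909 − 2.954146)/3 = 2.959163
R_{2,2} = 2.959163 + (2.959163 − 2.959072)/15 = 2.959169

2.9592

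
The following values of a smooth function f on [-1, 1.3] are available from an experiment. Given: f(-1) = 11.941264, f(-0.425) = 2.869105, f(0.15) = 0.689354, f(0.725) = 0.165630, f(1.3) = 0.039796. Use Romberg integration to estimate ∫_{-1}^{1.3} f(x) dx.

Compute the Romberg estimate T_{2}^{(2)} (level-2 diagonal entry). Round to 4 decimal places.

4.8364

T_{0}^{(0)} (trapezoid, 1 panel, h=2.3000): 13.778219
T_{1}^{(0)} (trapezoid, 2 panels, h=1.1500): 7.681867
T_{2}^{(0)} (trapezoid, 4 panels, h=0.5750): 5.585906
T_{1}^{(1)} = 7.681867 + (7.681867 − 13.778219)/3 = 5.649750
T_{2}^{(1)} = 5.585906 + (5.585906 − 7.681867)/3 = 4.887252
T_{2}^{(2)} = 4.887252 + (4.887252 − 5.649750)/15 = 4.836419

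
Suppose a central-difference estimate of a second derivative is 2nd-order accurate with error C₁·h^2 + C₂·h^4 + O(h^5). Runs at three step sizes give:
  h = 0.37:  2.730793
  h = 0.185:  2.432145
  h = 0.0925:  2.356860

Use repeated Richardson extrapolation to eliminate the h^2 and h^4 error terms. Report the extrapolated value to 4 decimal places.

First eliminate the h^2 term (factor 2^2 = 4):
  B₁ = (4·2.432145 − 2.730793)/3 = 2.332596
  B₂ = (4·2.356860 − 2.432145)/3 = 2.331765
Then eliminate the h^4 term (factor 2^4 = 16):
  (16·2.331765 − 2.332596)/15 = 2.331710

2.3317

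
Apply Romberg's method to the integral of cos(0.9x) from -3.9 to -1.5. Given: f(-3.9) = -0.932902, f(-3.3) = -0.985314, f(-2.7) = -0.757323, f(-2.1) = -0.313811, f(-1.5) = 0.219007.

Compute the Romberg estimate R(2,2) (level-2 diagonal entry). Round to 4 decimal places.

R(0,0) (trapezoid, 1 panel, h=2.4000): -0.856674
R(1,0) (trapezoid, 2 panels, h=1.2000): -1.337125
R(2,0) (trapezoid, 4 panels, h=0.6000): -1.448037
R(1,1) = -1.337125 + (-1.337125 − (-0.856674))/3 = -1.497275
R(2,1) = -1.448037 + (-1.448037 − (-1.337125))/3 = -1.485008
R(2,2) = -1.485008 + (-1.485008 − (-1.497275))/15 = -1.484190

-1.4842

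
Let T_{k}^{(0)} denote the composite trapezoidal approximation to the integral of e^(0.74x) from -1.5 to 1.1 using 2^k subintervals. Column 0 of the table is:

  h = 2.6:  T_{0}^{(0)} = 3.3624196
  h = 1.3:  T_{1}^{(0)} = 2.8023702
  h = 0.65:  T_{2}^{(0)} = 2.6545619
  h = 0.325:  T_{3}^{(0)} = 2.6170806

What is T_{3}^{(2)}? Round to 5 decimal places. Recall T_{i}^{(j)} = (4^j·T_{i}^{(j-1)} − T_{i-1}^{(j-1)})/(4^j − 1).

T_{2}^{(1)} = 2.6545619 + (2.6545619 − 2.8023702)/3 = 2.6052925
T_{3}^{(1)} = (4·2.6170806 − 2.6545619) / 3 = 2.6045868
T_{3}^{(2)} = (16·2.6045868 − 2.6052925) / 15 = 2.6045398

2.60454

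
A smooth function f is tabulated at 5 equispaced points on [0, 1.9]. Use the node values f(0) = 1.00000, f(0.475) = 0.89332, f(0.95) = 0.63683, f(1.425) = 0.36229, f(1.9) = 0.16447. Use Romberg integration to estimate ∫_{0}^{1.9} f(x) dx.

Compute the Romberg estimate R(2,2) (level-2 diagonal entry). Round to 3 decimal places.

1.182

R(0,0) (trapezoid, 1 panel, h=1.9000): 1.10625
R(1,0) (trapezoid, 2 panels, h=0.9500): 1.15811
R(2,0) (trapezoid, 4 panels, h=0.4750): 1.17547
R(1,1) = 1.15811 + (1.15811 − 1.10625)/3 = 1.17540
R(2,1) = 1.17547 + (1.17547 − 1.15811)/3 = 1.18126
R(2,2) = 1.18126 + (1.18126 − 1.17540)/15 = 1.18165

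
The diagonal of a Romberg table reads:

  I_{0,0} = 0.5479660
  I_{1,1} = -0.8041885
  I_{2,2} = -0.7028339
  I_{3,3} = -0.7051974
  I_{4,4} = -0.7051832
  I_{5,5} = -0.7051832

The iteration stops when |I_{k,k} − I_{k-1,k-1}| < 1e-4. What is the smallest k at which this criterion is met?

k = 4

|I_{1,1} − I_{0,0}| = 1.3521545 ≥ 1e-4
|I_{2,2} − I_{1,1}| = 0.1013546 ≥ 1e-4
|I_{3,3} − I_{2,2}| = 0.0023635 ≥ 1e-4
|I_{4,4} − I_{3,3}| = 0.0000142 < 1e-4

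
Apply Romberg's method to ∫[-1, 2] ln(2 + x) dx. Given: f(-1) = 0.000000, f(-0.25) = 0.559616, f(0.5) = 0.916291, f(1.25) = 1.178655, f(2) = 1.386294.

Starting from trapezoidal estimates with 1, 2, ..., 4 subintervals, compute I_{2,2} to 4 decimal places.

2.5441

I_{0,0} (trapezoid, 1 panel, h=3.0000): 2.079441
I_{1,0} (trapezoid, 2 panels, h=1.5000): 2.414157
I_{2,0} (trapezoid, 4 panels, h=0.7500): 2.510782
I_{1,1} = 2.414157 + (2.414157 − 2.079441)/3 = 2.525729
I_{2,1} = 2.510782 + (2.510782 − 2.414157)/3 = 2.542990
I_{2,2} = 2.542990 + (2.542990 − 2.525729)/15 = 2.544141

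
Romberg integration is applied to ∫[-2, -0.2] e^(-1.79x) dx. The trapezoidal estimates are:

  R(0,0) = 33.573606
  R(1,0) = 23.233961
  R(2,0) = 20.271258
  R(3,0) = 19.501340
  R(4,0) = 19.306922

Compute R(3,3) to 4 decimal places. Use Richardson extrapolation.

Richardson extrapolation on the trapezoidal column (denominator 4−1=3):
R(1,1) = (4·23.233961 − 33.573606) / 3 = 19.787413
R(2,1) = 20.271258 + (20.271258 − 23.233961)/3 = 19.283690
R(3,1) = (4·19.501340 − 20.271258) / 3 = 19.244701
R(2,2) = (16·19.283690 − 19.787413) / 15 = 19.250108
R(3,2) = 19.244701 + (19.244701 − 19.283690)/15 = 19.242102
R(3,3) = (64·19.242102 − 19.250108) / 63 = 19.241975

19.2420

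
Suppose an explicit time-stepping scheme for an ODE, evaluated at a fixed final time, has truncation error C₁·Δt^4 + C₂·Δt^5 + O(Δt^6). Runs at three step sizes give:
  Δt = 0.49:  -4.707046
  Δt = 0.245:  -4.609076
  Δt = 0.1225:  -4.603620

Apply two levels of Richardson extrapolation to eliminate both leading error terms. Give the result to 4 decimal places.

-4.6033

First eliminate the Δt^4 term (factor 2^4 = 16):
  B₁ = (16·(-4.609076) − (-4.707046))/15 = -4.602545
  B₂ = (16·(-4.603620) − (-4.609076))/15 = -4.603256
Then eliminate the Δt^5 term (factor 2^5 = 32):
  (32·(-4.603256) − (-4.602545))/31 = -4.603279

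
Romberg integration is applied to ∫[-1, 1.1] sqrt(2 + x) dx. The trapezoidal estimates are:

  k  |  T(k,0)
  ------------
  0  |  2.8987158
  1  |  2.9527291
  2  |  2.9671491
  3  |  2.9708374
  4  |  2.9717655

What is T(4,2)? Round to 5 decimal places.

T(3,1) = (4·2.9708374 − 2.9671491) / 3 = 2.9720668
T(4,1) = (4·2.9717655 − 2.9708374) / 3 = 2.9720749
T(4,2) = 2.9720749 + (2.9720749 − 2.9720668)/15 = 2.9720754

2.97208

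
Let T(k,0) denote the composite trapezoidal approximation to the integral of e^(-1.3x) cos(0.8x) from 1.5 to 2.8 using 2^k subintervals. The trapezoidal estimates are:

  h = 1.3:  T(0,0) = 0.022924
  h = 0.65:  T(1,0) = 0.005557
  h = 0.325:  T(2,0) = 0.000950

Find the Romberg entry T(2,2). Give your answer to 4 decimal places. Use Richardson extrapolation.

Richardson extrapolation on the trapezoidal column (denominator 4−1=3):
T(1,1) = 0.005557 + (0.005557 − 0.022924)/3 = -0.000232
T(2,1) = (4·0.000950 − 0.005557) / 3 = -0.000586
T(2,2) = -0.000586 + (-0.000586 − (-0.000232))/15 = -0.000610

-0.0006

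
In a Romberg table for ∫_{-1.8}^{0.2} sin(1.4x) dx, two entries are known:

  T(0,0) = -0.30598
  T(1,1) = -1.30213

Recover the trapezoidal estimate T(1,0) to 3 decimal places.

From T(1,1) = (4·T(1,0) − T(0,0))/3, solve for T(1,0):
4·T(1,0) = 3·(-1.30213) + (-0.30598) = -4.21237
T(1,0) = -1.05309

-1.053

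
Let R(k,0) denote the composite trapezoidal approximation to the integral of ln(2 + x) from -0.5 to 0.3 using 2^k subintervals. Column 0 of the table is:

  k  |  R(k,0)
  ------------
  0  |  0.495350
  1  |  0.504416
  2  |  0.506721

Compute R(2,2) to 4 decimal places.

Richardson extrapolation on the trapezoidal column (denominator 4−1=3):
R(1,1) = 0.504416 + (0.504416 − 0.495350)/3 = 0.507438
R(2,1) = (4·0.506721 − 0.504416) / 3 = 0.507489
R(2,2) = 0.507489 + (0.507489 − 0.507438)/15 = 0.507492

0.5075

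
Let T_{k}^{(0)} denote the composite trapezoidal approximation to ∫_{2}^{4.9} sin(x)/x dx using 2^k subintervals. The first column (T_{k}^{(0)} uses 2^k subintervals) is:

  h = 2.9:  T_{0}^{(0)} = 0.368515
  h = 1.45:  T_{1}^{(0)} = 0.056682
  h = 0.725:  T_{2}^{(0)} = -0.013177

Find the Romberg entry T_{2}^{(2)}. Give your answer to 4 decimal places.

-0.0357

Richardson extrapolation on the trapezoidal column (denominator 4−1=3):
T_{1}^{(1)} = 0.056682 + (0.056682 − 0.368515)/3 = -0.047262
T_{2}^{(1)} = (4·(-0.013177) − 0.056682) / 3 = -0.036463
T_{2}^{(2)} = (16·(-0.036463) − (-0.047262)) / 15 = -0.035743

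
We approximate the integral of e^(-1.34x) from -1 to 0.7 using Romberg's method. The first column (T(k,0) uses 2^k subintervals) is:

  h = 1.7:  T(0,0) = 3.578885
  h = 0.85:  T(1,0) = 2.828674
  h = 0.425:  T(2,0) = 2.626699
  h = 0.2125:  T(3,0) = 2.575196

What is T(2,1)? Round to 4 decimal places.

2.5594

Richardson extrapolation on the trapezoidal column (denominator 4−1=3):
T(2,1) = (4·2.626699 − 2.828674) / 3 = 2.559374
(Column j=1 coincides with Simpson's rule on the same nodes.)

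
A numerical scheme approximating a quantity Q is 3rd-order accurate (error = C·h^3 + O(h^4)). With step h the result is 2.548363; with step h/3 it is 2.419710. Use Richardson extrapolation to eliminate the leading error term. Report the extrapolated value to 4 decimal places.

2.4148

Extrapolated value = (27·A(h/3) − A(h)) / (27 − 1)
= (27·2.419710 − 2.548363) / 26
= 62.783807 / 26 = 2.414762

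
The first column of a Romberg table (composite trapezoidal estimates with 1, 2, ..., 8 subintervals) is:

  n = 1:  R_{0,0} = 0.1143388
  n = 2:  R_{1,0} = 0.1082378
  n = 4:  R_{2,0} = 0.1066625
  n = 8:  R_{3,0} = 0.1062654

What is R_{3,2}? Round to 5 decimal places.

R_{2,1} = (4·0.1066625 − 0.1082378) / 3 = 0.1061374
R_{3,1} = 0.1062654 + (0.1062654 − 0.1066625)/3 = 0.1061330
R_{3,2} = (16·0.1061330 − 0.1061374) / 15 = 0.1061327

0.10613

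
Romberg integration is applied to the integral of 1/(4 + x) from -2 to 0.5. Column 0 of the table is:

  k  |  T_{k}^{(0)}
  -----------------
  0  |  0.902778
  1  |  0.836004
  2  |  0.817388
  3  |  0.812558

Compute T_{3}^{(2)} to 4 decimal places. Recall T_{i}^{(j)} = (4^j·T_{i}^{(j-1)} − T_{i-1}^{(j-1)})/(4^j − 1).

Richardson extrapolation on the trapezoidal column (denominator 4−1=3):
T_{2}^{(1)} = (4·0.817388 − 0.836004) / 3 = 0.811183
T_{3}^{(1)} = (4·0.812558 − 0.817388) / 3 = 0.810948
T_{3}^{(2)} = 0.810948 + (0.810948 − 0.811183)/15 = 0.810932
(Column j=1 coincides with Simpson's rule on the same nodes.)

0.8109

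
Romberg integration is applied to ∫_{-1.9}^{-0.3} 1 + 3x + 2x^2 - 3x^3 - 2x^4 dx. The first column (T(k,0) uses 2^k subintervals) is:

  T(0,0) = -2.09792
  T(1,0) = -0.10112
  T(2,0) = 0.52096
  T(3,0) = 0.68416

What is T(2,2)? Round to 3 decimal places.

T(1,1) = -0.10112 + (-0.10112 − (-2.09792))/3 = 0.56448
T(2,1) = (4·0.52096 − (-0.10112)) / 3 = 0.72832
T(2,2) = 0.72832 + (0.72832 − 0.56448)/15 = 0.73924

0.739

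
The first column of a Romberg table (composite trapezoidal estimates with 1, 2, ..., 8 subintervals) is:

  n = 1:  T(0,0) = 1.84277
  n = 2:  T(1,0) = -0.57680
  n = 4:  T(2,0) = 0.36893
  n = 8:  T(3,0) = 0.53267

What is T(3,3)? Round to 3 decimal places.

Richardson extrapolation on the trapezoidal column (denominator 4−1=3):
T(1,1) = -0.57680 + (-0.57680 − 1.84277)/3 = -1.38332
T(2,1) = (4·0.36893 − (-0.57680)) / 3 = 0.68417
T(3,1) = (4·0.53267 − 0.36893) / 3 = 0.58725
T(2,2) = 0.68417 + (0.68417 − (-1.38332))/15 = 0.82200
T(3,2) = (16·0.58725 − 0.68417) / 15 = 0.58079
T(3,3) = (64·0.58079 − 0.82200) / 63 = 0.57696
(Column j=1 coincides with Simpson's rule on the same nodes.)

0.577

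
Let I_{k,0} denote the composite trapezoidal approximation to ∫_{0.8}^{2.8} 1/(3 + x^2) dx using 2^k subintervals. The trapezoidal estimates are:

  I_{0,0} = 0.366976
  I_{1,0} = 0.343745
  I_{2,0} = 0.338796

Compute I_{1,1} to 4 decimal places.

I_{1,1} = 0.343745 + (0.343745 − 0.366976)/3 = 0.336001
(Column j=1 coincides with Simpson's rule on the same nodes.)

0.3360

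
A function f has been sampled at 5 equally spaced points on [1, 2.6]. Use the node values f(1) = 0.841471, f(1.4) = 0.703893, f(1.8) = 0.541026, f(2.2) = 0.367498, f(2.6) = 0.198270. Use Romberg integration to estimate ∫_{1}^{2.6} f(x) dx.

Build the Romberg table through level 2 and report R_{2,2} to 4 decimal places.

R_{0,0} (trapezoid, 1 panel, h=1.6000): 0.831793
R_{1,0} (trapezoid, 2 panels, h=0.8000): 0.848717
R_{2,0} (trapezoid, 4 panels, h=0.4000): 0.852915
R_{1,1} = 0.848717 + (0.848717 − 0.831793)/3 = 0.854358
R_{2,1} = 0.852915 + (0.852915 − 0.848717)/3 = 0.854314
R_{2,2} = 0.854314 + (0.854314 − 0.854358)/15 = 0.854311

0.8543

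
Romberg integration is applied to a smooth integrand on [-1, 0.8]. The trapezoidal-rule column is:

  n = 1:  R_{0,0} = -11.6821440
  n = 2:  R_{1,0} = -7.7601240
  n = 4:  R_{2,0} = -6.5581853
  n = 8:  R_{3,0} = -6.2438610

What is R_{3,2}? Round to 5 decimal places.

-6.13786

R_{2,1} = (4·(-6.5581853) − (-7.7601240)) / 3 = -6.1575391
R_{3,1} = -6.2438610 + (-6.2438610 − (-6.5581853))/3 = -6.1390862
R_{3,2} = -6.1390862 + (-6.1390862 − (-6.1575391))/15 = -6.1378560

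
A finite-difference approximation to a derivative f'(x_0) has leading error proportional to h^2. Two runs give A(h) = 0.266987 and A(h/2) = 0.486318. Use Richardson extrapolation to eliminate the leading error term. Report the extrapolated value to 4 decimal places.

0.5594

The leading error scales as h^2; refining by a factor of 2 reduces it by 2^2 = 4.
Extrapolated value = (4·A(h/2) − A(h)) / (4 − 1)
= (4·0.486318 − 0.266987) / 3
= 1.678285 / 3 = 0.559428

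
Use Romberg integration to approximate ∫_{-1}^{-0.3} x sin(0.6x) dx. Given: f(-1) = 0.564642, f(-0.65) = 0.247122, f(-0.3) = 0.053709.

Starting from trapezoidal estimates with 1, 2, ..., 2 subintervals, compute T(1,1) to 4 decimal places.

0.1875

T(0,0) (trapezoid, 1 panel, h=0.7000): 0.216423
T(1,0) (trapezoid, 2 panels, h=0.3500): 0.194704
T(1,1) = 0.194704 + (0.194704 − 0.216423)/3 = 0.187464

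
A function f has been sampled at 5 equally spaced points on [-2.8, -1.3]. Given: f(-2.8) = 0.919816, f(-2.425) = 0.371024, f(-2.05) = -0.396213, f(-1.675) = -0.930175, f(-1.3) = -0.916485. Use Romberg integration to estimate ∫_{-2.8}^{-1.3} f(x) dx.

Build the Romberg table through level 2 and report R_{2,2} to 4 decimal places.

-0.3771

R_{0,0} (trapezoid, 1 panel, h=1.5000): 0.002498
R_{1,0} (trapezoid, 2 panels, h=0.7500): -0.295911
R_{2,0} (trapezoid, 4 panels, h=0.3750): -0.357637
R_{1,1} = -0.295911 + (-0.295911 − 0.002498)/3 = -0.395381
R_{2,1} = -0.357637 + (-0.357637 − (-0.295911))/3 = -0.378212
R_{2,2} = -0.378212 + (-0.378212 − (-0.395381))/15 = -0.377067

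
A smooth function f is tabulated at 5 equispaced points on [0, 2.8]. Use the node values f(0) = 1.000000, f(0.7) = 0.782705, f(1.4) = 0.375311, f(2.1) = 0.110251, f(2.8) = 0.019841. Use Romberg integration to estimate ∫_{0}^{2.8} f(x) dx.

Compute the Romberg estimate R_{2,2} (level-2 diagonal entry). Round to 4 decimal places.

R_{0,0} (trapezoid, 1 panel, h=2.8000): 1.427777
R_{1,0} (trapezoid, 2 panels, h=1.4000): 1.239324
R_{2,0} (trapezoid, 4 panels, h=0.7000): 1.244731
R_{1,1} = 1.239324 + (1.239324 − 1.427777)/3 = 1.176506
R_{2,1} = 1.244731 + (1.244731 − 1.239324)/3 = 1.246533
R_{2,2} = 1.246533 + (1.246533 − 1.176506)/15 = 1.251201

1.2512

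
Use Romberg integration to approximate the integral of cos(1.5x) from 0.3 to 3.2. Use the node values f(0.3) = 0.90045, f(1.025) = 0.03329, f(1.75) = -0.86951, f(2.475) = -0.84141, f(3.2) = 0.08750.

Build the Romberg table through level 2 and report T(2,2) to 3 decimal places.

T(0,0) (trapezoid, 1 panel, h=2.9000): 1.43253
T(1,0) (trapezoid, 2 panels, h=1.4500): -0.54453
T(2,0) (trapezoid, 4 panels, h=0.7250): -0.85815
T(1,1) = -0.54453 + (-0.54453 − 1.43253)/3 = -1.20355
T(2,1) = -0.85815 + (-0.85815 − (-0.54453))/3 = -0.96269
T(2,2) = -0.96269 + (-0.96269 − (-1.20355))/15 = -0.94663

-0.947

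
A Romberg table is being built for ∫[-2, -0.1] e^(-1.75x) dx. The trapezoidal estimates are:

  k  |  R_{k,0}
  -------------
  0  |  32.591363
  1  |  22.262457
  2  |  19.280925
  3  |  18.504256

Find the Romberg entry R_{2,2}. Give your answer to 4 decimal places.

18.2516

R_{1,1} = 22.262457 + (22.262457 − 32.591363)/3 = 18.819488
R_{2,1} = 19.280925 + (19.280925 − 22.262457)/3 = 18.287081
R_{2,2} = 18.287081 + (18.287081 − 18.819488)/15 = 18.251587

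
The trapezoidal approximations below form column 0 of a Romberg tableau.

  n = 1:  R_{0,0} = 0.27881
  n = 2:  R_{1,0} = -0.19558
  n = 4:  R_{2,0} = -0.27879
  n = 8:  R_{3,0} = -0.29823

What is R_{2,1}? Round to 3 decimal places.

-0.307

R_{2,1} = -0.27879 + (-0.27879 − (-0.19558))/3 = -0.30653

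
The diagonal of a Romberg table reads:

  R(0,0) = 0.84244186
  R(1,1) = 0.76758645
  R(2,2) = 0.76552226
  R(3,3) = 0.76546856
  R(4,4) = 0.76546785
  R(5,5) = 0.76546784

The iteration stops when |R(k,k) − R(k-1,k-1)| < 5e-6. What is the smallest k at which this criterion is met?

k = 4

|R(1,1) − R(0,0)| = 0.07485541 ≥ 5e-6
|R(2,2) − R(1,1)| = 0.00206419 ≥ 5e-6
|R(3,3) − R(2,2)| = 0.00005370 ≥ 5e-6
|R(4,4) − R(3,3)| = 0.00000071 < 5e-6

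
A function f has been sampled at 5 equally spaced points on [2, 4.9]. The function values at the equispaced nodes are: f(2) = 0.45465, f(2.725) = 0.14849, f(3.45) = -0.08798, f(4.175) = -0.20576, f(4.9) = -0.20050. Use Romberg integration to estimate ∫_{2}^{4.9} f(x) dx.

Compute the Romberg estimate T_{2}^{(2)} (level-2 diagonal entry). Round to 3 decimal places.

-0.036

T_{0}^{(0)} (trapezoid, 1 panel, h=2.9000): 0.36852
T_{1}^{(0)} (trapezoid, 2 panels, h=1.4500): 0.05669
T_{2}^{(0)} (trapezoid, 4 panels, h=0.7250): -0.01318
T_{1}^{(1)} = 0.05669 + (0.05669 − 0.36852)/3 = -0.04725
T_{2}^{(1)} = -0.01318 + (-0.01318 − 0.05669)/3 = -0.03647
T_{2}^{(2)} = -0.03647 + (-0.03647 − (-0.04725))/15 = -0.03575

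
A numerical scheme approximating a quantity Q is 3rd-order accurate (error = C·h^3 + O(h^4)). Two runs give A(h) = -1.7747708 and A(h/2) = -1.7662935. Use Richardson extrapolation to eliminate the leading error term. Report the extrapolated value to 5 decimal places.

-1.76508

The leading error scales as h^3; refining by a factor of 2 reduces it by 2^3 = 8.
Extrapolated value = (8·A(h/2) − A(h)) / (8 − 1)
= (8·(-1.7662935) − (-1.7747708)) / 7
= -12.3555772 / 7 = -1.7650825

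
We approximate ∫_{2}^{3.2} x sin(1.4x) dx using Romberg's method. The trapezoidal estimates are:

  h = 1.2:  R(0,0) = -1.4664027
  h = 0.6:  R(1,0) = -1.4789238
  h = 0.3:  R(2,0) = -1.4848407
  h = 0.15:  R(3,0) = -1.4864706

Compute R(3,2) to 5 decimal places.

Richardson extrapolation on the trapezoidal column (denominator 4−1=3):
R(2,1) = -1.4848407 + (-1.4848407 − (-1.4789238))/3 = -1.4868130
R(3,1) = (4·(-1.4864706) − (-1.4848407)) / 3 = -1.4870139
R(3,2) = -1.4870139 + (-1.4870139 − (-1.4868130))/15 = -1.4870273
(Column j=1 coincides with Simpson's rule on the same nodes.)

-1.48703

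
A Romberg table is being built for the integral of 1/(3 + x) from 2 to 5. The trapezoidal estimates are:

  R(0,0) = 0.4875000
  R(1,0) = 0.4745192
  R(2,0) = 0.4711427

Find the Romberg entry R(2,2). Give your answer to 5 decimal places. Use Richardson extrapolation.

R(1,1) = 0.4745192 + (0.4745192 − 0.4875000)/3 = 0.4701923
R(2,1) = (4·0.4711427 − 0.4745192) / 3 = 0.4700172
R(2,2) = (16·0.4700172 − 0.4701923) / 15 = 0.4700055

0.47001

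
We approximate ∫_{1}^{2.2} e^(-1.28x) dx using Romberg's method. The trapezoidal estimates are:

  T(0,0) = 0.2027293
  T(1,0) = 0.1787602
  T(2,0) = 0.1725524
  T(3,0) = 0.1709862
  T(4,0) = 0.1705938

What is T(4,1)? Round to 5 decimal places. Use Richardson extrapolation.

0.17046

Richardson extrapolation on the trapezoidal column (denominator 4−1=3):
T(4,1) = 0.1705938 + (0.1705938 − 0.1709862)/3 = 0.1704630
(Column j=1 coincides with Simpson's rule on the same nodes.)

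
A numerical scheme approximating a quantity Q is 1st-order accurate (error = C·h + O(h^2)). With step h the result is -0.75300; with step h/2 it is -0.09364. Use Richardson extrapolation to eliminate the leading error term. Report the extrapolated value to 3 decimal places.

0.566

The leading error scales as h; refining by a factor of 2 reduces it by 2^1 = 2.
Extrapolated value = (2·A(h/2) − A(h)) / (2 − 1)
= (2·(-0.09364) − (-0.75300)) / 1
= 0.56572 / 1 = 0.56572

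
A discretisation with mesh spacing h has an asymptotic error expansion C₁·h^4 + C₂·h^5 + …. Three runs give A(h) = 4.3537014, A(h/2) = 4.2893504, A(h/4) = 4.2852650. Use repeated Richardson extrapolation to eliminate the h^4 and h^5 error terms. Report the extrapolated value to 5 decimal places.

4.28499

First eliminate the h^4 term (factor 2^4 = 16):
  B₁ = (16·4.2893504 − 4.3537014)/15 = 4.2850603
  B₂ = (16·4.2852650 − 4.2893504)/15 = 4.2849926
Then eliminate the h^5 term (factor 2^5 = 32):
  (32·4.2849926 − 4.2850603)/31 = 4.2849904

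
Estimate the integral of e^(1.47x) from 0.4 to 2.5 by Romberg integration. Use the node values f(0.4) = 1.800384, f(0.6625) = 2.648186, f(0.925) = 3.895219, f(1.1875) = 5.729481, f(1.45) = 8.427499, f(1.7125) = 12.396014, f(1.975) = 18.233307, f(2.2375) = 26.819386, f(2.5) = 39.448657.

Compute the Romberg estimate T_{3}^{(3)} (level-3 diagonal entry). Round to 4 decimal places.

25.6111

T_{0}^{(0)} (trapezoid, 1 panel, h=2.1000): 43.311493
T_{1}^{(0)} (trapezoid, 2 panels, h=1.0500): 30.504620
T_{2}^{(0)} (trapezoid, 4 panels, h=0.5250): 26.869786
T_{3}^{(0)} (trapezoid, 8 panels, h=0.2625): 25.928073
T_{1}^{(1)} = 30.504620 + (30.504620 − 43.311493)/3 = 26.235662
T_{2}^{(1)} = 26.869786 + (26.869786 − 30.504620)/3 = 25.658175
T_{3}^{(1)} = 25.928073 + (25.928073 − 26.869786)/3 = 25.614169
T_{2}^{(2)} = 25.658175 + (25.658175 − 26.235662)/15 = 25.619676
T_{3}^{(2)} = 25.614169 + (25.614169 − 25.658175)/15 = 25.611235
T_{3}^{(3)} = 25.611235 + (25.611235 − 25.619676)/63 = 25.611101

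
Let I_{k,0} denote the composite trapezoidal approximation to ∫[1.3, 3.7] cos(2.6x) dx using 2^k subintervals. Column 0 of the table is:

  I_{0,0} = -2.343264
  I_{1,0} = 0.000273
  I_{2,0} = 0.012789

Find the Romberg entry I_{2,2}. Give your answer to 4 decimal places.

-0.0340

I_{1,1} = (4·0.000273 − (-2.343264)) / 3 = 0.781452
I_{2,1} = (4·0.012789 − 0.000273) / 3 = 0.016961
I_{2,2} = 0.016961 + (0.016961 − 0.781452)/15 = -0.034005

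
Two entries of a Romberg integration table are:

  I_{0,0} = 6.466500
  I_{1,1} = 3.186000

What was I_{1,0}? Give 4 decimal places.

From I_{1,1} = (4·I_{1,0} − I_{0,0})/3, solve for I_{1,0}:
4·I_{1,0} = 3·3.186000 + 6.466500 = 16.024500
I_{1,0} = 4.006125

4.0061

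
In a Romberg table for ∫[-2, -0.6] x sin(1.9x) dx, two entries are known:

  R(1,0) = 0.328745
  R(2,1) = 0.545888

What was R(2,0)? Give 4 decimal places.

0.4916

From R(2,1) = (4·R(2,0) − R(1,0))/3, solve for R(2,0):
4·R(2,0) = 3·0.545888 + 0.328745 = 1.966409
R(2,0) = 0.491602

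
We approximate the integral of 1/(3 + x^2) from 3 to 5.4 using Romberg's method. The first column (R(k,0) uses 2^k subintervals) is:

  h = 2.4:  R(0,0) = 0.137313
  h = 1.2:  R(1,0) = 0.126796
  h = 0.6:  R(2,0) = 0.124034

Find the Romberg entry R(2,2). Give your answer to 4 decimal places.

0.1231

Richardson extrapolation on the trapezoidal column (denominator 4−1=3):
R(1,1) = 0.126796 + (0.126796 − 0.137313)/3 = 0.123290
R(2,1) = 0.124034 + (0.124034 − 0.126796)/3 = 0.123113
R(2,2) = (16·0.123113 − 0.123290) / 15 = 0.123101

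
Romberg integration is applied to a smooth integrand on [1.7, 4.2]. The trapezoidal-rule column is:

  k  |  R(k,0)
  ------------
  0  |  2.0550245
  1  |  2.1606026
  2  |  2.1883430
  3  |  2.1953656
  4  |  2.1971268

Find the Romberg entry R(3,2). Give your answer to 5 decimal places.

Richardson extrapolation on the trapezoidal column (denominator 4−1=3):
R(2,1) = 2.1883430 + (2.1883430 − 2.1606026)/3 = 2.1975898
R(3,1) = 2.1953656 + (2.1953656 − 2.1883430)/3 = 2.1977065
R(3,2) = (16·2.1977065 − 2.1975898) / 15 = 2.1977143
(Column j=1 coincides with Simpson's rule on the same nodes.)

2.19771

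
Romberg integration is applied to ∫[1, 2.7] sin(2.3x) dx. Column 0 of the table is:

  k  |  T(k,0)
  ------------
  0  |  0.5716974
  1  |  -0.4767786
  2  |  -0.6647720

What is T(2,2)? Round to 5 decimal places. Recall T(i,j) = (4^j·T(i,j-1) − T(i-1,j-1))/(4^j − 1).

-0.72085

T(1,1) = -0.4767786 + (-0.4767786 − 0.5716974)/3 = -0.8262706
T(2,1) = (4·(-0.6647720) − (-0.4767786)) / 3 = -0.7274365
T(2,2) = -0.7274365 + (-0.7274365 − (-0.8262706))/15 = -0.7208476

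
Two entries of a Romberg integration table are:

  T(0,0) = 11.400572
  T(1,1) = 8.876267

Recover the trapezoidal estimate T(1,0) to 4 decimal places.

9.5073

From T(1,1) = (4·T(1,0) − T(0,0))/3, solve for T(1,0):
4·T(1,0) = 3·8.876267 + 11.400572 = 38.029373
T(1,0) = 9.507343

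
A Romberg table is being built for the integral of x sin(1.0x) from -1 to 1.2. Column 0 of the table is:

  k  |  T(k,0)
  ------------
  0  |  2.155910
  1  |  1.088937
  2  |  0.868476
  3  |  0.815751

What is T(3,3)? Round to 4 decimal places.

Richardson extrapolation on the trapezoidal column (denominator 4−1=3):
T(1,1) = 1.088937 + (1.088937 − 2.155910)/3 = 0.733279
T(2,1) = (4·0.868476 − 1.088937) / 3 = 0.794989
T(3,1) = (4·0.815751 − 0.868476) / 3 = 0.798176
T(2,2) = (16·0.794989 − 0.733279) / 15 = 0.799103
T(3,2) = (16·0.798176 − 0.794989) / 15 = 0.798388
T(3,3) = 0.798388 + (0.798388 − 0.799103)/63 = 0.798377
(Column j=1 coincides with Simpson's rule on the same nodes.)

0.7984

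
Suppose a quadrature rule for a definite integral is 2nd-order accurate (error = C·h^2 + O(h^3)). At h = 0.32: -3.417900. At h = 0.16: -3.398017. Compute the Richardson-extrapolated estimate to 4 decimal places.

The leading error scales as h^2; refining by a factor of 2 reduces it by 2^2 = 4.
Extrapolated value = (4·A(h/2) − A(h)) / (4 − 1)
= (4·(-3.398017) − (-3.417900)) / 3
= -10.174168 / 3 = -3.391389

-3.3914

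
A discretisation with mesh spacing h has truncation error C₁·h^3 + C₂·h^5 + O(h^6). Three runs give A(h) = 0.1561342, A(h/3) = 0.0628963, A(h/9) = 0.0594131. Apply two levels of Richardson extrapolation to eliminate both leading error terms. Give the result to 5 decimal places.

First eliminate the h^3 term (factor 3^3 = 27):
  B₁ = (27·0.0628963 − 0.1561342)/26 = 0.0593102
  B₂ = (27·0.0594131 − 0.0628963)/26 = 0.0592791
Then eliminate the h^5 term (factor 3^5 = 243):
  (243·0.0592791 − 0.0593102)/242 = 0.0592790

0.05928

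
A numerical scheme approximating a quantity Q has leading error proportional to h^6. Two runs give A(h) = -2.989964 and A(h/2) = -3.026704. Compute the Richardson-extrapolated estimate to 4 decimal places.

The leading error scales as h^6; refining by a factor of 2 reduces it by 2^6 = 64.
Extrapolated value = (64·A(h/2) − A(h)) / (64 − 1)
= (64·(-3.026704) − (-2.989964)) / 63
= -190.719092 / 63 = -3.027287

-3.0273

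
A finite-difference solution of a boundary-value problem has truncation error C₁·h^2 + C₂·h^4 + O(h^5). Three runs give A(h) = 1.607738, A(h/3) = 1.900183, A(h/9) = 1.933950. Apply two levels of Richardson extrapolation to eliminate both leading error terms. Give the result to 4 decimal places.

1.9382

First eliminate the h^2 term (factor 3^2 = 9):
  B₁ = (9·1.900183 − 1.607738)/8 = 1.936739
  B₂ = (9·1.933950 − 1.900183)/8 = 1.938171
Then eliminate the h^4 term (factor 3^4 = 81):
  (81·1.938171 − 1.936739)/80 = 1.938189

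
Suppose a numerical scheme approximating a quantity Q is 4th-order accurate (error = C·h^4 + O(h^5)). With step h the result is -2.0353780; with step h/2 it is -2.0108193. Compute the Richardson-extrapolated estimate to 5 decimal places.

The leading error scales as h^4; refining by a factor of 2 reduces it by 2^4 = 16.
Extrapolated value = (16·A(h/2) − A(h)) / (16 − 1)
= (16·(-2.0108193) − (-2.0353780)) / 15
= -30.1377308 / 15 = -2.0091821

-2.00918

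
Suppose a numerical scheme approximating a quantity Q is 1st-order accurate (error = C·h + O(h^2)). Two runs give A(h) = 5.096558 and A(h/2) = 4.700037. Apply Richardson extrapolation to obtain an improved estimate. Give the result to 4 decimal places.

4.3035

Extrapolated value = (2·A(h/2) − A(h)) / (2 − 1)
= (2·4.700037 − 5.096558) / 1
= 4.303516 / 1 = 4.303516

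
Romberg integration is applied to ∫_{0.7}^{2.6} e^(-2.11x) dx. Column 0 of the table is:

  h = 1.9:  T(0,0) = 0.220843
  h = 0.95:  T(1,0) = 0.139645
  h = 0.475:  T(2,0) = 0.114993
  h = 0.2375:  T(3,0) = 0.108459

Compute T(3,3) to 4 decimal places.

0.1062

Richardson extrapolation on the trapezoidal column (denominator 4−1=3):
T(1,1) = 0.139645 + (0.139645 − 0.220843)/3 = 0.112579
T(2,1) = 0.114993 + (0.114993 − 0.139645)/3 = 0.106776
T(3,1) = 0.108459 + (0.108459 − 0.114993)/3 = 0.106281
T(2,2) = 0.106776 + (0.106776 − 0.112579)/15 = 0.106389
T(3,2) = (16·0.106281 − 0.106776) / 15 = 0.106248
T(3,3) = 0.106248 + (0.106248 − 0.106389)/63 = 0.106246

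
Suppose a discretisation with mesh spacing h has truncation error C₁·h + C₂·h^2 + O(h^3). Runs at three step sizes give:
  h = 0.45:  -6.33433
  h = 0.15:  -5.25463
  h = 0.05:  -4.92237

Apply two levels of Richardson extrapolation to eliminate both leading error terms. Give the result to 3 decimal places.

-4.761

First eliminate the h term (factor 3^1 = 3):
  B₁ = (3·(-5.25463) − (-6.33433))/2 = -4.71478
  B₂ = (3·(-4.92237) − (-5.25463))/2 = -4.75624
Then eliminate the h^2 term (factor 3^2 = 9):
  (9·(-4.75624) − (-4.71478))/8 = -4.76142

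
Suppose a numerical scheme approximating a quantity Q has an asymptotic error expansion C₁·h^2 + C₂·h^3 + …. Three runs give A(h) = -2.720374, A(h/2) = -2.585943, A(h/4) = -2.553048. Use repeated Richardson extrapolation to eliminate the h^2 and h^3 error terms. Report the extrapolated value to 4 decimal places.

-2.5422

First eliminate the h^2 term (factor 2^2 = 4):
  B₁ = (4·(-2.585943) − (-2.720374))/3 = -2.541133
  B₂ = (4·(-2.553048) − (-2.585943))/3 = -2.542083
Then eliminate the h^3 term (factor 2^3 = 8):
  (8·(-2.542083) − (-2.541133))/7 = -2.542219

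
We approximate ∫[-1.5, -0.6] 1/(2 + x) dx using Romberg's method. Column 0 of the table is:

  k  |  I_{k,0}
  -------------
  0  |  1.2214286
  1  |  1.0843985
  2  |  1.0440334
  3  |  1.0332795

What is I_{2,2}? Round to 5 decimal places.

Richardson extrapolation on the trapezoidal column (denominator 4−1=3):
I_{1,1} = 1.0843985 + (1.0843985 − 1.2214286)/3 = 1.0387218
I_{2,1} = (4·1.0440334 − 1.0843985) / 3 = 1.0305784
I_{2,2} = (16·1.0305784 − 1.0387218) / 15 = 1.0300355

1.03004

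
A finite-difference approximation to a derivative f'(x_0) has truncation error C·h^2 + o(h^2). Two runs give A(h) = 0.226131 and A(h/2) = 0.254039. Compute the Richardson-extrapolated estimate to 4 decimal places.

The leading error scales as h^2; refining by a factor of 2 reduces it by 2^2 = 4.
Extrapolated value = (4·A(h/2) − A(h)) / (4 − 1)
= (4·0.254039 − 0.226131) / 3
= 0.790025 / 3 = 0.263342

0.2633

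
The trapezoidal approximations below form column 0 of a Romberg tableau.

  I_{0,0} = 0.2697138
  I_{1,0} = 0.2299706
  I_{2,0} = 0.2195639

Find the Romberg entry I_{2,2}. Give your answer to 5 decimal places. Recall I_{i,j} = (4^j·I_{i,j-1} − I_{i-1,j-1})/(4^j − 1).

0.21605

I_{1,1} = 0.2299706 + (0.2299706 − 0.2697138)/3 = 0.2167229
I_{2,1} = 0.2195639 + (0.2195639 − 0.2299706)/3 = 0.2160950
I_{2,2} = (16·0.2160950 − 0.2167229) / 15 = 0.2160531
(Column j=1 coincides with Simpson's rule on the same nodes.)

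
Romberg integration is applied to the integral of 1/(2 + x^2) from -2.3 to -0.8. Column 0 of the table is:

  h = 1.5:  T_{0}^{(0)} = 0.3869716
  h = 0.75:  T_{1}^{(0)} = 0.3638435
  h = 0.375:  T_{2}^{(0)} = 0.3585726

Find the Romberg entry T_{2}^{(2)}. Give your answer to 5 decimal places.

Richardson extrapolation on the trapezoidal column (denominator 4−1=3):
T_{1}^{(1)} = 0.3638435 + (0.3638435 − 0.3869716)/3 = 0.3561341
T_{2}^{(1)} = (4·0.3585726 − 0.3638435) / 3 = 0.3568156
T_{2}^{(2)} = (16·0.3568156 − 0.3561341) / 15 = 0.3568610

0.35686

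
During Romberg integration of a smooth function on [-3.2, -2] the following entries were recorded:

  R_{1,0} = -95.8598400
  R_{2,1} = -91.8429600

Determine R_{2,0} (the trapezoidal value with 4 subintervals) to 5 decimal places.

-92.84718

From R_{2,1} = (4·R_{2,0} − R_{1,0})/3, solve for R_{2,0}:
4·R_{2,0} = 3·(-91.8429600) + (-95.8598400) = -371.3887200
R_{2,0} = -92.8471800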